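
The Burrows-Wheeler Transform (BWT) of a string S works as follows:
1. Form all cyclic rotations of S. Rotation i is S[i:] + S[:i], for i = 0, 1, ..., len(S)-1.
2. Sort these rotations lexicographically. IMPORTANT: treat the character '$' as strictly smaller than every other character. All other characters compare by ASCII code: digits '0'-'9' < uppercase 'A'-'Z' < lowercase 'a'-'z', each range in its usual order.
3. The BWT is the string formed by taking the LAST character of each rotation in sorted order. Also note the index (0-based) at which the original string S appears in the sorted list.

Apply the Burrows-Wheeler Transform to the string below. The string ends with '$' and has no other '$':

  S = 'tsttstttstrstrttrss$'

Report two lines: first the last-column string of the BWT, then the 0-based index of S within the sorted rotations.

Answer: stttsrtrtttsst$trtss
14

Derivation:
All 20 rotations (rotation i = S[i:]+S[:i]):
  rot[0] = tsttstttstrstrttrss$
  rot[1] = sttstttstrstrttrss$t
  rot[2] = ttstttstrstrttrss$ts
  rot[3] = tstttstrstrttrss$tst
  rot[4] = stttstrstrttrss$tstt
  rot[5] = tttstrstrttrss$tstts
  rot[6] = ttstrstrttrss$tsttst
  rot[7] = tstrstrttrss$tsttstt
  rot[8] = strstrttrss$tsttsttt
  rot[9] = trstrttrss$tsttsttts
  rot[10] = rstrttrss$tsttstttst
  rot[11] = strttrss$tsttstttstr
  rot[12] = trttrss$tsttstttstrs
  rot[13] = rttrss$tsttstttstrst
  rot[14] = ttrss$tsttstttstrstr
  rot[15] = trss$tsttstttstrstrt
  rot[16] = rss$tsttstttstrstrtt
  rot[17] = ss$tsttstttstrstrttr
  rot[18] = s$tsttstttstrstrttrs
  rot[19] = $tsttstttstrstrttrss
Sorted (with $ < everything):
  sorted[0] = $tsttstttstrstrttrss  (last char: 's')
  sorted[1] = rss$tsttstttstrstrtt  (last char: 't')
  sorted[2] = rstrttrss$tsttstttst  (last char: 't')
  sorted[3] = rttrss$tsttstttstrst  (last char: 't')
  sorted[4] = s$tsttstttstrstrttrs  (last char: 's')
  sorted[5] = ss$tsttstttstrstrttr  (last char: 'r')
  sorted[6] = strstrttrss$tsttsttt  (last char: 't')
  sorted[7] = strttrss$tsttstttstr  (last char: 'r')
  sorted[8] = sttstttstrstrttrss$t  (last char: 't')
  sorted[9] = stttstrstrttrss$tstt  (last char: 't')
  sorted[10] = trss$tsttstttstrstrt  (last char: 't')
  sorted[11] = trstrttrss$tsttsttts  (last char: 's')
  sorted[12] = trttrss$tsttstttstrs  (last char: 's')
  sorted[13] = tstrstrttrss$tsttstt  (last char: 't')
  sorted[14] = tsttstttstrstrttrss$  (last char: '$')
  sorted[15] = tstttstrstrttrss$tst  (last char: 't')
  sorted[16] = ttrss$tsttstttstrstr  (last char: 'r')
  sorted[17] = ttstrstrttrss$tsttst  (last char: 't')
  sorted[18] = ttstttstrstrttrss$ts  (last char: 's')
  sorted[19] = tttstrstrttrss$tstts  (last char: 's')
Last column: stttsrtrtttsst$trtss
Original string S is at sorted index 14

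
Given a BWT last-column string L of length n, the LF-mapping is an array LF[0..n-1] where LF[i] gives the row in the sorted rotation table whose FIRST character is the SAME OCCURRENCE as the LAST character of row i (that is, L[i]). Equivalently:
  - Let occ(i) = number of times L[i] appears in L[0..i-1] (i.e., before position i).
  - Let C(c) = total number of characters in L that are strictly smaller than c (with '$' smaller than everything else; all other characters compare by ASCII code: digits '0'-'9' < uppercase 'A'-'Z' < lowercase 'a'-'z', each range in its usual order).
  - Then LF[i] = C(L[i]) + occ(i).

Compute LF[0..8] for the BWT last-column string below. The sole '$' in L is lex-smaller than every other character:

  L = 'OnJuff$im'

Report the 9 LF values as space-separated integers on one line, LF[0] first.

Char counts: '$':1, 'J':1, 'O':1, 'f':2, 'i':1, 'm':1, 'n':1, 'u':1
C (first-col start): C('$')=0, C('J')=1, C('O')=2, C('f')=3, C('i')=5, C('m')=6, C('n')=7, C('u')=8
L[0]='O': occ=0, LF[0]=C('O')+0=2+0=2
L[1]='n': occ=0, LF[1]=C('n')+0=7+0=7
L[2]='J': occ=0, LF[2]=C('J')+0=1+0=1
L[3]='u': occ=0, LF[3]=C('u')+0=8+0=8
L[4]='f': occ=0, LF[4]=C('f')+0=3+0=3
L[5]='f': occ=1, LF[5]=C('f')+1=3+1=4
L[6]='$': occ=0, LF[6]=C('$')+0=0+0=0
L[7]='i': occ=0, LF[7]=C('i')+0=5+0=5
L[8]='m': occ=0, LF[8]=C('m')+0=6+0=6

Answer: 2 7 1 8 3 4 0 5 6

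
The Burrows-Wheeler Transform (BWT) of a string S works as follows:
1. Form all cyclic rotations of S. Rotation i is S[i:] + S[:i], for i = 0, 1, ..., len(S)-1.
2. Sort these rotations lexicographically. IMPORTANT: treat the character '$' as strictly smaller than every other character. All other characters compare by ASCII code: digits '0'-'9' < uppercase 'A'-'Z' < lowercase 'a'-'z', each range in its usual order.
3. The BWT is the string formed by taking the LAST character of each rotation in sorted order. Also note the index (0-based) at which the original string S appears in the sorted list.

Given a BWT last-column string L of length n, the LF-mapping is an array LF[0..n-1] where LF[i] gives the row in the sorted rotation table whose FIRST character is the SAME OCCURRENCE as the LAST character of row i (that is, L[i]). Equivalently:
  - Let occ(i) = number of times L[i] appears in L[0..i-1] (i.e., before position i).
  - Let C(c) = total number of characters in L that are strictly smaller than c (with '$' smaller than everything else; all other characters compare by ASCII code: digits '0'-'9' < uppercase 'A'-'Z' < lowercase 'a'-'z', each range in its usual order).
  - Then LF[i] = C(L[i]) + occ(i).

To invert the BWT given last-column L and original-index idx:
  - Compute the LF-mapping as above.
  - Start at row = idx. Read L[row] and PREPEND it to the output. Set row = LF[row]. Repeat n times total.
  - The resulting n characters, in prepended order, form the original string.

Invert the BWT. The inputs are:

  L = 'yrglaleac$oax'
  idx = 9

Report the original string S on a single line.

Answer: oraclegalaxy$

Derivation:
LF mapping: 12 10 6 7 1 8 5 2 4 0 9 3 11
Walk LF starting at row 9, prepending L[row]:
  step 1: row=9, L[9]='$', prepend. Next row=LF[9]=0
  step 2: row=0, L[0]='y', prepend. Next row=LF[0]=12
  step 3: row=12, L[12]='x', prepend. Next row=LF[12]=11
  step 4: row=11, L[11]='a', prepend. Next row=LF[11]=3
  step 5: row=3, L[3]='l', prepend. Next row=LF[3]=7
  step 6: row=7, L[7]='a', prepend. Next row=LF[7]=2
  step 7: row=2, L[2]='g', prepend. Next row=LF[2]=6
  step 8: row=6, L[6]='e', prepend. Next row=LF[6]=5
  step 9: row=5, L[5]='l', prepend. Next row=LF[5]=8
  step 10: row=8, L[8]='c', prepend. Next row=LF[8]=4
  step 11: row=4, L[4]='a', prepend. Next row=LF[4]=1
  step 12: row=1, L[1]='r', prepend. Next row=LF[1]=10
  step 13: row=10, L[10]='o', prepend. Next row=LF[10]=9
Reversed output: oraclegalaxy$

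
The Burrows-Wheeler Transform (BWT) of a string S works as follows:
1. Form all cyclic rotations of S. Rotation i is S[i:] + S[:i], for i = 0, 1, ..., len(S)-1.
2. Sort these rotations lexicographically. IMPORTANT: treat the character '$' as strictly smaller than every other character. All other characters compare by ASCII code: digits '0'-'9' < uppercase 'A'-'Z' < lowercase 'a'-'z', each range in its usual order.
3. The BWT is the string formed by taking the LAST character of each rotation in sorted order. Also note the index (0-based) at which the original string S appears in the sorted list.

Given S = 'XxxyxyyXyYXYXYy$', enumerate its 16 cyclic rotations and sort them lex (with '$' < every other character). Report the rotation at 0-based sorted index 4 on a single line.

All 16 rotations (rotation i = S[i:]+S[:i]):
  rot[0] = XxxyxyyXyYXYXYy$
  rot[1] = xxyxyyXyYXYXYy$X
  rot[2] = xyxyyXyYXYXYy$Xx
  rot[3] = yxyyXyYXYXYy$Xxx
  rot[4] = xyyXyYXYXYy$Xxxy
  rot[5] = yyXyYXYXYy$Xxxyx
  rot[6] = yXyYXYXYy$Xxxyxy
  rot[7] = XyYXYXYy$Xxxyxyy
  rot[8] = yYXYXYy$XxxyxyyX
  rot[9] = YXYXYy$XxxyxyyXy
  rot[10] = XYXYy$XxxyxyyXyY
  rot[11] = YXYy$XxxyxyyXyYX
  rot[12] = XYy$XxxyxyyXyYXY
  rot[13] = Yy$XxxyxyyXyYXYX
  rot[14] = y$XxxyxyyXyYXYXY
  rot[15] = $XxxyxyyXyYXYXYy
Sorted (with $ < everything):
  sorted[0] = $XxxyxyyXyYXYXYy
  sorted[1] = XYXYy$XxxyxyyXyY
  sorted[2] = XYy$XxxyxyyXyYXY
  sorted[3] = XxxyxyyXyYXYXYy$
  sorted[4] = XyYXYXYy$Xxxyxyy
  sorted[5] = YXYXYy$XxxyxyyXy
  sorted[6] = YXYy$XxxyxyyXyYX
  sorted[7] = Yy$XxxyxyyXyYXYX
  sorted[8] = xxyxyyXyYXYXYy$X
  sorted[9] = xyxyyXyYXYXYy$Xx
  sorted[10] = xyyXyYXYXYy$Xxxy
  sorted[11] = y$XxxyxyyXyYXYXY
  sorted[12] = yXyYXYXYy$Xxxyxy
  sorted[13] = yYXYXYy$XxxyxyyX
  sorted[14] = yxyyXyYXYXYy$Xxx
  sorted[15] = yyXyYXYXYy$Xxxyx
sorted[4] = XyYXYXYy$Xxxyxyy

Answer: XyYXYXYy$Xxxyxyy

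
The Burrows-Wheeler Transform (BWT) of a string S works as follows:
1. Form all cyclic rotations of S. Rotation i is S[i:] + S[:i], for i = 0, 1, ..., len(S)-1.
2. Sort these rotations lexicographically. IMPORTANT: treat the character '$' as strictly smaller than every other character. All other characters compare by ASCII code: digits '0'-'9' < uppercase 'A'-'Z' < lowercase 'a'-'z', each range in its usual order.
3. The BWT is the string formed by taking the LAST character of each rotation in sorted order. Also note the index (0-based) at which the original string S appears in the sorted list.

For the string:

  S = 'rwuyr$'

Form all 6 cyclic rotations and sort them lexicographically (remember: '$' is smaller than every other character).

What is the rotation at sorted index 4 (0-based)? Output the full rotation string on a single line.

Answer: wuyr$r

Derivation:
All 6 rotations (rotation i = S[i:]+S[:i]):
  rot[0] = rwuyr$
  rot[1] = wuyr$r
  rot[2] = uyr$rw
  rot[3] = yr$rwu
  rot[4] = r$rwuy
  rot[5] = $rwuyr
Sorted (with $ < everything):
  sorted[0] = $rwuyr
  sorted[1] = r$rwuy
  sorted[2] = rwuyr$
  sorted[3] = uyr$rw
  sorted[4] = wuyr$r
  sorted[5] = yr$rwu
sorted[4] = wuyr$r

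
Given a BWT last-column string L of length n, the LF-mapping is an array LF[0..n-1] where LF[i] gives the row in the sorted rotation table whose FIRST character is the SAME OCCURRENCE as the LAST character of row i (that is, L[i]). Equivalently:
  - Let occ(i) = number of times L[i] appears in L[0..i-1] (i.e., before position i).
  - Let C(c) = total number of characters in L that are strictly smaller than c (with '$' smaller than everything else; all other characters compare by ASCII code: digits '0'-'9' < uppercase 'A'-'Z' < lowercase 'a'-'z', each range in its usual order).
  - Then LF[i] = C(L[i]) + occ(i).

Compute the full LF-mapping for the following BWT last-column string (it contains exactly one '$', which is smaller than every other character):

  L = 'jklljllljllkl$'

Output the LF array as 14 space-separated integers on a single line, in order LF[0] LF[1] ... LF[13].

Char counts: '$':1, 'j':3, 'k':2, 'l':8
C (first-col start): C('$')=0, C('j')=1, C('k')=4, C('l')=6
L[0]='j': occ=0, LF[0]=C('j')+0=1+0=1
L[1]='k': occ=0, LF[1]=C('k')+0=4+0=4
L[2]='l': occ=0, LF[2]=C('l')+0=6+0=6
L[3]='l': occ=1, LF[3]=C('l')+1=6+1=7
L[4]='j': occ=1, LF[4]=C('j')+1=1+1=2
L[5]='l': occ=2, LF[5]=C('l')+2=6+2=8
L[6]='l': occ=3, LF[6]=C('l')+3=6+3=9
L[7]='l': occ=4, LF[7]=C('l')+4=6+4=10
L[8]='j': occ=2, LF[8]=C('j')+2=1+2=3
L[9]='l': occ=5, LF[9]=C('l')+5=6+5=11
L[10]='l': occ=6, LF[10]=C('l')+6=6+6=12
L[11]='k': occ=1, LF[11]=C('k')+1=4+1=5
L[12]='l': occ=7, LF[12]=C('l')+7=6+7=13
L[13]='$': occ=0, LF[13]=C('$')+0=0+0=0

Answer: 1 4 6 7 2 8 9 10 3 11 12 5 13 0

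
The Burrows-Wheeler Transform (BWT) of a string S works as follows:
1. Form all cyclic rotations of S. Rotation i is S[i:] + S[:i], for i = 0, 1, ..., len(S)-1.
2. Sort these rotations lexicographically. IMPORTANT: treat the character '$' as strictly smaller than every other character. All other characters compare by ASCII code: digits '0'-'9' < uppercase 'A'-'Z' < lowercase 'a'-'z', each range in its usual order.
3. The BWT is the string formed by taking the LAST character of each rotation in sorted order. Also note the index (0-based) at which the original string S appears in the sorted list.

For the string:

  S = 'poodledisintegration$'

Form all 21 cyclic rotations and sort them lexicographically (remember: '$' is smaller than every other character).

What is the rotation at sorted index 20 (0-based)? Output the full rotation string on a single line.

Answer: tion$poodledisintegra

Derivation:
All 21 rotations (rotation i = S[i:]+S[:i]):
  rot[0] = poodledisintegration$
  rot[1] = oodledisintegration$p
  rot[2] = odledisintegration$po
  rot[3] = dledisintegration$poo
  rot[4] = ledisintegration$pood
  rot[5] = edisintegration$poodl
  rot[6] = disintegration$poodle
  rot[7] = isintegration$poodled
  rot[8] = sintegration$poodledi
  rot[9] = integration$poodledis
  rot[10] = ntegration$poodledisi
  rot[11] = tegration$poodledisin
  rot[12] = egration$poodledisint
  rot[13] = gration$poodledisinte
  rot[14] = ration$poodledisinteg
  rot[15] = ation$poodledisintegr
  rot[16] = tion$poodledisintegra
  rot[17] = ion$poodledisintegrat
  rot[18] = on$poodledisintegrati
  rot[19] = n$poodledisintegratio
  rot[20] = $poodledisintegration
Sorted (with $ < everything):
  sorted[0] = $poodledisintegration
  sorted[1] = ation$poodledisintegr
  sorted[2] = disintegration$poodle
  sorted[3] = dledisintegration$poo
  sorted[4] = edisintegration$poodl
  sorted[5] = egration$poodledisint
  sorted[6] = gration$poodledisinte
  sorted[7] = integration$poodledis
  sorted[8] = ion$poodledisintegrat
  sorted[9] = isintegration$poodled
  sorted[10] = ledisintegration$pood
  sorted[11] = n$poodledisintegratio
  sorted[12] = ntegration$poodledisi
  sorted[13] = odledisintegration$po
  sorted[14] = on$poodledisintegrati
  sorted[15] = oodledisintegration$p
  sorted[16] = poodledisintegration$
  sorted[17] = ration$poodledisinteg
  sorted[18] = sintegration$poodledi
  sorted[19] = tegration$poodledisin
  sorted[20] = tion$poodledisintegra
sorted[20] = tion$poodledisintegra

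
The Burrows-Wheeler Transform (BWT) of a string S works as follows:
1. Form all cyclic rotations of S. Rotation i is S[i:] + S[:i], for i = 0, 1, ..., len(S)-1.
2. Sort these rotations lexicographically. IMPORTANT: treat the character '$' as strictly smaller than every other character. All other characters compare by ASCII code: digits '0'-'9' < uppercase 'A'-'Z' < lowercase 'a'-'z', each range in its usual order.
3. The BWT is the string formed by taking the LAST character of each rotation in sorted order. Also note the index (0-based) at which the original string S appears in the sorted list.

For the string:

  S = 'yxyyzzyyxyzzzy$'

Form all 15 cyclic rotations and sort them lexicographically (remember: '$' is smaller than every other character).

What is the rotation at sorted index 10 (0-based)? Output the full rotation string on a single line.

All 15 rotations (rotation i = S[i:]+S[:i]):
  rot[0] = yxyyzzyyxyzzzy$
  rot[1] = xyyzzyyxyzzzy$y
  rot[2] = yyzzyyxyzzzy$yx
  rot[3] = yzzyyxyzzzy$yxy
  rot[4] = zzyyxyzzzy$yxyy
  rot[5] = zyyxyzzzy$yxyyz
  rot[6] = yyxyzzzy$yxyyzz
  rot[7] = yxyzzzy$yxyyzzy
  rot[8] = xyzzzy$yxyyzzyy
  rot[9] = yzzzy$yxyyzzyyx
  rot[10] = zzzy$yxyyzzyyxy
  rot[11] = zzy$yxyyzzyyxyz
  rot[12] = zy$yxyyzzyyxyzz
  rot[13] = y$yxyyzzyyxyzzz
  rot[14] = $yxyyzzyyxyzzzy
Sorted (with $ < everything):
  sorted[0] = $yxyyzzyyxyzzzy
  sorted[1] = xyyzzyyxyzzzy$y
  sorted[2] = xyzzzy$yxyyzzyy
  sorted[3] = y$yxyyzzyyxyzzz
  sorted[4] = yxyyzzyyxyzzzy$
  sorted[5] = yxyzzzy$yxyyzzy
  sorted[6] = yyxyzzzy$yxyyzz
  sorted[7] = yyzzyyxyzzzy$yx
  sorted[8] = yzzyyxyzzzy$yxy
  sorted[9] = yzzzy$yxyyzzyyx
  sorted[10] = zy$yxyyzzyyxyzz
  sorted[11] = zyyxyzzzy$yxyyz
  sorted[12] = zzy$yxyyzzyyxyz
  sorted[13] = zzyyxyzzzy$yxyy
  sorted[14] = zzzy$yxyyzzyyxy
sorted[10] = zy$yxyyzzyyxyzz

Answer: zy$yxyyzzyyxyzz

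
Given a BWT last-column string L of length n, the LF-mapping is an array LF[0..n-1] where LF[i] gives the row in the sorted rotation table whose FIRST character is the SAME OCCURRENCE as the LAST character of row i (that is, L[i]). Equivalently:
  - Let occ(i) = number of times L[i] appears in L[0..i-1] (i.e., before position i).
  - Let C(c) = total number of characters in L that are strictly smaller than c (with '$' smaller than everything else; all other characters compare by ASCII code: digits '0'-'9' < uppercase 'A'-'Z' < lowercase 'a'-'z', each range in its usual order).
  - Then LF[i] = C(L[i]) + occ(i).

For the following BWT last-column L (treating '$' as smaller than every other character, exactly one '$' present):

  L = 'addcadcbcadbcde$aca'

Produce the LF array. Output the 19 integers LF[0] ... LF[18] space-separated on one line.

Answer: 1 13 14 8 2 15 9 6 10 3 16 7 11 17 18 0 4 12 5

Derivation:
Char counts: '$':1, 'a':5, 'b':2, 'c':5, 'd':5, 'e':1
C (first-col start): C('$')=0, C('a')=1, C('b')=6, C('c')=8, C('d')=13, C('e')=18
L[0]='a': occ=0, LF[0]=C('a')+0=1+0=1
L[1]='d': occ=0, LF[1]=C('d')+0=13+0=13
L[2]='d': occ=1, LF[2]=C('d')+1=13+1=14
L[3]='c': occ=0, LF[3]=C('c')+0=8+0=8
L[4]='a': occ=1, LF[4]=C('a')+1=1+1=2
L[5]='d': occ=2, LF[5]=C('d')+2=13+2=15
L[6]='c': occ=1, LF[6]=C('c')+1=8+1=9
L[7]='b': occ=0, LF[7]=C('b')+0=6+0=6
L[8]='c': occ=2, LF[8]=C('c')+2=8+2=10
L[9]='a': occ=2, LF[9]=C('a')+2=1+2=3
L[10]='d': occ=3, LF[10]=C('d')+3=13+3=16
L[11]='b': occ=1, LF[11]=C('b')+1=6+1=7
L[12]='c': occ=3, LF[12]=C('c')+3=8+3=11
L[13]='d': occ=4, LF[13]=C('d')+4=13+4=17
L[14]='e': occ=0, LF[14]=C('e')+0=18+0=18
L[15]='$': occ=0, LF[15]=C('$')+0=0+0=0
L[16]='a': occ=3, LF[16]=C('a')+3=1+3=4
L[17]='c': occ=4, LF[17]=C('c')+4=8+4=12
L[18]='a': occ=4, LF[18]=C('a')+4=1+4=5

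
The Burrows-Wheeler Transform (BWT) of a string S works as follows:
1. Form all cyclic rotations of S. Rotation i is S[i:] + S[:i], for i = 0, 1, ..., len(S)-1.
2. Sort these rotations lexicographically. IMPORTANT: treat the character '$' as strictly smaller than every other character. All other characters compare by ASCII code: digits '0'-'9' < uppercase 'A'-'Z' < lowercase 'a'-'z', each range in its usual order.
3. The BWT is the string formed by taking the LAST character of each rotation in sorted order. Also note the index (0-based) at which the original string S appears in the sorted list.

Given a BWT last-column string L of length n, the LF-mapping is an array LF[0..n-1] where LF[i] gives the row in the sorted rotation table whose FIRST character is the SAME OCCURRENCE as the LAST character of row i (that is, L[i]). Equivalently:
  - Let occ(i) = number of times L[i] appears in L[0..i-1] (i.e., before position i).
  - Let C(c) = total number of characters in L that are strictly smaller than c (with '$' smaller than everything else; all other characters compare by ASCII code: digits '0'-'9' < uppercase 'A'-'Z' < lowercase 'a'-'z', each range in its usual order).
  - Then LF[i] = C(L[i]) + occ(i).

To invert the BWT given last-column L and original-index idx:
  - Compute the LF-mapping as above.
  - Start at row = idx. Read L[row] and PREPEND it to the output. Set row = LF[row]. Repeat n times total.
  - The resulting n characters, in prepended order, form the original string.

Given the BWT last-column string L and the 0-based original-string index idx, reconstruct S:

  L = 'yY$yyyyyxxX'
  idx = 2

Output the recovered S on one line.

Answer: YXyyxyyxyy$

Derivation:
LF mapping: 5 2 0 6 7 8 9 10 3 4 1
Walk LF starting at row 2, prepending L[row]:
  step 1: row=2, L[2]='$', prepend. Next row=LF[2]=0
  step 2: row=0, L[0]='y', prepend. Next row=LF[0]=5
  step 3: row=5, L[5]='y', prepend. Next row=LF[5]=8
  step 4: row=8, L[8]='x', prepend. Next row=LF[8]=3
  step 5: row=3, L[3]='y', prepend. Next row=LF[3]=6
  step 6: row=6, L[6]='y', prepend. Next row=LF[6]=9
  step 7: row=9, L[9]='x', prepend. Next row=LF[9]=4
  step 8: row=4, L[4]='y', prepend. Next row=LF[4]=7
  step 9: row=7, L[7]='y', prepend. Next row=LF[7]=10
  step 10: row=10, L[10]='X', prepend. Next row=LF[10]=1
  step 11: row=1, L[1]='Y', prepend. Next row=LF[1]=2
Reversed output: YXyyxyyxyy$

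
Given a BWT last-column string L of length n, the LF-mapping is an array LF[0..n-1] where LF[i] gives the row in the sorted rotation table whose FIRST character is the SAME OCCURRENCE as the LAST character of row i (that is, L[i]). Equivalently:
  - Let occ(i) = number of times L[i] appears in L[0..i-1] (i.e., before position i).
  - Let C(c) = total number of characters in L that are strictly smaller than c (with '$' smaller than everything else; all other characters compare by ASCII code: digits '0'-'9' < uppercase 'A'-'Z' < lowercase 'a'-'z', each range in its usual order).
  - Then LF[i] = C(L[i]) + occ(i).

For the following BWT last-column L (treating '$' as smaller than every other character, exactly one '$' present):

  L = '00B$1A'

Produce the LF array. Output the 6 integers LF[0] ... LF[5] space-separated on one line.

Char counts: '$':1, '0':2, '1':1, 'A':1, 'B':1
C (first-col start): C('$')=0, C('0')=1, C('1')=3, C('A')=4, C('B')=5
L[0]='0': occ=0, LF[0]=C('0')+0=1+0=1
L[1]='0': occ=1, LF[1]=C('0')+1=1+1=2
L[2]='B': occ=0, LF[2]=C('B')+0=5+0=5
L[3]='$': occ=0, LF[3]=C('$')+0=0+0=0
L[4]='1': occ=0, LF[4]=C('1')+0=3+0=3
L[5]='A': occ=0, LF[5]=C('A')+0=4+0=4

Answer: 1 2 5 0 3 4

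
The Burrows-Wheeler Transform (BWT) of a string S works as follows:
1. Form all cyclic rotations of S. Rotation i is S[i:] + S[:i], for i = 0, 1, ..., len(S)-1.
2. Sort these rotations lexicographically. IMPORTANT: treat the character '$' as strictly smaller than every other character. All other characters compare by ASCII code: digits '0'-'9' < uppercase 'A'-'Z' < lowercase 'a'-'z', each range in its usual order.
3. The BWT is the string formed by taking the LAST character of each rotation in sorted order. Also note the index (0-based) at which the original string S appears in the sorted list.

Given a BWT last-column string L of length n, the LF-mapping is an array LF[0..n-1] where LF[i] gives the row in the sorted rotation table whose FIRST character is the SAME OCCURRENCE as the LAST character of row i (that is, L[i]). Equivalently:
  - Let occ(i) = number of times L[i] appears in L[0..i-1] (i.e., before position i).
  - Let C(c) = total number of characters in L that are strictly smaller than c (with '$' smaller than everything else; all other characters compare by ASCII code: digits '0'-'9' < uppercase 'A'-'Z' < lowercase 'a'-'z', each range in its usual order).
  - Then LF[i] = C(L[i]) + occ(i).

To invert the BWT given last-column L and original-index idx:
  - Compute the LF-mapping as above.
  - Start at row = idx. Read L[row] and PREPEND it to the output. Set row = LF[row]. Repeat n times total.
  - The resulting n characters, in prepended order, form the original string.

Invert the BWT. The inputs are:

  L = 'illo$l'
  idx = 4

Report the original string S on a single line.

Answer: lolli$

Derivation:
LF mapping: 1 2 3 5 0 4
Walk LF starting at row 4, prepending L[row]:
  step 1: row=4, L[4]='$', prepend. Next row=LF[4]=0
  step 2: row=0, L[0]='i', prepend. Next row=LF[0]=1
  step 3: row=1, L[1]='l', prepend. Next row=LF[1]=2
  step 4: row=2, L[2]='l', prepend. Next row=LF[2]=3
  step 5: row=3, L[3]='o', prepend. Next row=LF[3]=5
  step 6: row=5, L[5]='l', prepend. Next row=LF[5]=4
Reversed output: lolli$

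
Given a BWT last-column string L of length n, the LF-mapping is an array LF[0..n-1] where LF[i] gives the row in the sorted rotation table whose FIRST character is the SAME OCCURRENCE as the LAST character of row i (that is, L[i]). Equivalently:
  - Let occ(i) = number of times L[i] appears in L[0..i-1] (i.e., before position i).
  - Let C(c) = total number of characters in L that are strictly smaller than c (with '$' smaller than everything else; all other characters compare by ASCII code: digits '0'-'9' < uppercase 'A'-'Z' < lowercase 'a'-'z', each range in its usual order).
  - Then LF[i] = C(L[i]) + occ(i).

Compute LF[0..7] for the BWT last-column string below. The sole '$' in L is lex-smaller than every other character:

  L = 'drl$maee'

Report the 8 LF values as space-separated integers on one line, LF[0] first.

Char counts: '$':1, 'a':1, 'd':1, 'e':2, 'l':1, 'm':1, 'r':1
C (first-col start): C('$')=0, C('a')=1, C('d')=2, C('e')=3, C('l')=5, C('m')=6, C('r')=7
L[0]='d': occ=0, LF[0]=C('d')+0=2+0=2
L[1]='r': occ=0, LF[1]=C('r')+0=7+0=7
L[2]='l': occ=0, LF[2]=C('l')+0=5+0=5
L[3]='$': occ=0, LF[3]=C('$')+0=0+0=0
L[4]='m': occ=0, LF[4]=C('m')+0=6+0=6
L[5]='a': occ=0, LF[5]=C('a')+0=1+0=1
L[6]='e': occ=0, LF[6]=C('e')+0=3+0=3
L[7]='e': occ=1, LF[7]=C('e')+1=3+1=4

Answer: 2 7 5 0 6 1 3 4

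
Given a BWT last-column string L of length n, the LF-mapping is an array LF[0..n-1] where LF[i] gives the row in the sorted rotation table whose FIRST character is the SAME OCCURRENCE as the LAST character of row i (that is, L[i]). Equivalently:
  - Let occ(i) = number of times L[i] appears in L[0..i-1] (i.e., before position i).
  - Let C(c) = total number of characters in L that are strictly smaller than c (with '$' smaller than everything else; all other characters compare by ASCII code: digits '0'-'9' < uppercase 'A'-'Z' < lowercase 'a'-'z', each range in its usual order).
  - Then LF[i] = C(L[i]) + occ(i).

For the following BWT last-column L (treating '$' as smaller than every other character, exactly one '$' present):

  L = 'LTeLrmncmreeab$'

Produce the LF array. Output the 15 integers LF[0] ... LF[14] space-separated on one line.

Char counts: '$':1, 'L':2, 'T':1, 'a':1, 'b':1, 'c':1, 'e':3, 'm':2, 'n':1, 'r':2
C (first-col start): C('$')=0, C('L')=1, C('T')=3, C('a')=4, C('b')=5, C('c')=6, C('e')=7, C('m')=10, C('n')=12, C('r')=13
L[0]='L': occ=0, LF[0]=C('L')+0=1+0=1
L[1]='T': occ=0, LF[1]=C('T')+0=3+0=3
L[2]='e': occ=0, LF[2]=C('e')+0=7+0=7
L[3]='L': occ=1, LF[3]=C('L')+1=1+1=2
L[4]='r': occ=0, LF[4]=C('r')+0=13+0=13
L[5]='m': occ=0, LF[5]=C('m')+0=10+0=10
L[6]='n': occ=0, LF[6]=C('n')+0=12+0=12
L[7]='c': occ=0, LF[7]=C('c')+0=6+0=6
L[8]='m': occ=1, LF[8]=C('m')+1=10+1=11
L[9]='r': occ=1, LF[9]=C('r')+1=13+1=14
L[10]='e': occ=1, LF[10]=C('e')+1=7+1=8
L[11]='e': occ=2, LF[11]=C('e')+2=7+2=9
L[12]='a': occ=0, LF[12]=C('a')+0=4+0=4
L[13]='b': occ=0, LF[13]=C('b')+0=5+0=5
L[14]='$': occ=0, LF[14]=C('$')+0=0+0=0

Answer: 1 3 7 2 13 10 12 6 11 14 8 9 4 5 0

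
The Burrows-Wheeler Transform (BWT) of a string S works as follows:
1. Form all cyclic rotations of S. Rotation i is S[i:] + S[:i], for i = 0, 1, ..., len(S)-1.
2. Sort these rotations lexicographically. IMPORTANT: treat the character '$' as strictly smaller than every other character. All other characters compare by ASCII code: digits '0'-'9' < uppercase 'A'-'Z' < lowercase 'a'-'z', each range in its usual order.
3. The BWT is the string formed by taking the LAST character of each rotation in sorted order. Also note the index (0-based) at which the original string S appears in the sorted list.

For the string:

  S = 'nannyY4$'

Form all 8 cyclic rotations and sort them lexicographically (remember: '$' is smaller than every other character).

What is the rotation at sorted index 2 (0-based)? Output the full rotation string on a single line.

Answer: Y4$nanny

Derivation:
All 8 rotations (rotation i = S[i:]+S[:i]):
  rot[0] = nannyY4$
  rot[1] = annyY4$n
  rot[2] = nnyY4$na
  rot[3] = nyY4$nan
  rot[4] = yY4$nann
  rot[5] = Y4$nanny
  rot[6] = 4$nannyY
  rot[7] = $nannyY4
Sorted (with $ < everything):
  sorted[0] = $nannyY4
  sorted[1] = 4$nannyY
  sorted[2] = Y4$nanny
  sorted[3] = annyY4$n
  sorted[4] = nannyY4$
  sorted[5] = nnyY4$na
  sorted[6] = nyY4$nan
  sorted[7] = yY4$nann
sorted[2] = Y4$nanny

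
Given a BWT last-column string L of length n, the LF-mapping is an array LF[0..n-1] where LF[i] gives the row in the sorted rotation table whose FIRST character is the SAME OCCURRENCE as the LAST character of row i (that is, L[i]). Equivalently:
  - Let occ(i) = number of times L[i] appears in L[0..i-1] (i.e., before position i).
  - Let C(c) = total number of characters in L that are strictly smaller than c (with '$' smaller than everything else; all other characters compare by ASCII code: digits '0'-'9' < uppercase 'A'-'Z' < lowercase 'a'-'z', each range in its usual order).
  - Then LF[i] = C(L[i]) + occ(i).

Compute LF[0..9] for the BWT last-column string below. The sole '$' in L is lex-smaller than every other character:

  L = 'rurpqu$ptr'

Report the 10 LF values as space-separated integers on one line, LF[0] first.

Answer: 4 8 5 1 3 9 0 2 7 6

Derivation:
Char counts: '$':1, 'p':2, 'q':1, 'r':3, 't':1, 'u':2
C (first-col start): C('$')=0, C('p')=1, C('q')=3, C('r')=4, C('t')=7, C('u')=8
L[0]='r': occ=0, LF[0]=C('r')+0=4+0=4
L[1]='u': occ=0, LF[1]=C('u')+0=8+0=8
L[2]='r': occ=1, LF[2]=C('r')+1=4+1=5
L[3]='p': occ=0, LF[3]=C('p')+0=1+0=1
L[4]='q': occ=0, LF[4]=C('q')+0=3+0=3
L[5]='u': occ=1, LF[5]=C('u')+1=8+1=9
L[6]='$': occ=0, LF[6]=C('$')+0=0+0=0
L[7]='p': occ=1, LF[7]=C('p')+1=1+1=2
L[8]='t': occ=0, LF[8]=C('t')+0=7+0=7
L[9]='r': occ=2, LF[9]=C('r')+2=4+2=6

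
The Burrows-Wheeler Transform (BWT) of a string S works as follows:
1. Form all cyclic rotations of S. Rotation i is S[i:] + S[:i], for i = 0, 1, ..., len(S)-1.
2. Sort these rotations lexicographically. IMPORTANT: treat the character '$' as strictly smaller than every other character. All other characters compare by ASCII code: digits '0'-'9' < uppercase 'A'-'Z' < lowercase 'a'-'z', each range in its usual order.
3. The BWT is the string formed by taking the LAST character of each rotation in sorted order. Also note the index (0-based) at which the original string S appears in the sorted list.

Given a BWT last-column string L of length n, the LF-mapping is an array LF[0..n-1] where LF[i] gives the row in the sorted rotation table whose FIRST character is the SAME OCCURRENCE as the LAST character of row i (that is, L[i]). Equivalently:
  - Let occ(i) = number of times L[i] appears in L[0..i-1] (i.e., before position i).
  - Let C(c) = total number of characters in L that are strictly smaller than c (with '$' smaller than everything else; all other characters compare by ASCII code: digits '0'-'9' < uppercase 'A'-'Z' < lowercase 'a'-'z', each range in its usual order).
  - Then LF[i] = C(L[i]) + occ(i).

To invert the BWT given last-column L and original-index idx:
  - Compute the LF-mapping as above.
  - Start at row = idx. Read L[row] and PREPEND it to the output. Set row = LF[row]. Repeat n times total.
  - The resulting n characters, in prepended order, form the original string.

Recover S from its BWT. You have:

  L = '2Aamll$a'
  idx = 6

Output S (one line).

Answer: llamaA2$

Derivation:
LF mapping: 1 2 3 7 5 6 0 4
Walk LF starting at row 6, prepending L[row]:
  step 1: row=6, L[6]='$', prepend. Next row=LF[6]=0
  step 2: row=0, L[0]='2', prepend. Next row=LF[0]=1
  step 3: row=1, L[1]='A', prepend. Next row=LF[1]=2
  step 4: row=2, L[2]='a', prepend. Next row=LF[2]=3
  step 5: row=3, L[3]='m', prepend. Next row=LF[3]=7
  step 6: row=7, L[7]='a', prepend. Next row=LF[7]=4
  step 7: row=4, L[4]='l', prepend. Next row=LF[4]=5
  step 8: row=5, L[5]='l', prepend. Next row=LF[5]=6
Reversed output: llamaA2$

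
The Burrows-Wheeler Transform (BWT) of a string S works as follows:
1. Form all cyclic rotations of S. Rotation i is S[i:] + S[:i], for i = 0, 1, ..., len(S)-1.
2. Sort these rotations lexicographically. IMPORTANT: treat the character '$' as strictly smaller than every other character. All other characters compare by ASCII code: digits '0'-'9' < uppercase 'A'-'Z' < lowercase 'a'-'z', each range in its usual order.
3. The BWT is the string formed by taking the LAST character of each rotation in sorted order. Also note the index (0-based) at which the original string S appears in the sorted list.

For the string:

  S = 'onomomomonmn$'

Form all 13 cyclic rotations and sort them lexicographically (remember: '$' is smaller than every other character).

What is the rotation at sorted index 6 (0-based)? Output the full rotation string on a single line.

All 13 rotations (rotation i = S[i:]+S[:i]):
  rot[0] = onomomomonmn$
  rot[1] = nomomomonmn$o
  rot[2] = omomomonmn$on
  rot[3] = momomonmn$ono
  rot[4] = omomonmn$onom
  rot[5] = momonmn$onomo
  rot[6] = omonmn$onomom
  rot[7] = monmn$onomomo
  rot[8] = onmn$onomomom
  rot[9] = nmn$onomomomo
  rot[10] = mn$onomomomon
  rot[11] = n$onomomomonm
  rot[12] = $onomomomonmn
Sorted (with $ < everything):
  sorted[0] = $onomomomonmn
  sorted[1] = mn$onomomomon
  sorted[2] = momomonmn$ono
  sorted[3] = momonmn$onomo
  sorted[4] = monmn$onomomo
  sorted[5] = n$onomomomonm
  sorted[6] = nmn$onomomomo
  sorted[7] = nomomomonmn$o
  sorted[8] = omomomonmn$on
  sorted[9] = omomonmn$onom
  sorted[10] = omonmn$onomom
  sorted[11] = onmn$onomomom
  sorted[12] = onomomomonmn$
sorted[6] = nmn$onomomomo

Answer: nmn$onomomomo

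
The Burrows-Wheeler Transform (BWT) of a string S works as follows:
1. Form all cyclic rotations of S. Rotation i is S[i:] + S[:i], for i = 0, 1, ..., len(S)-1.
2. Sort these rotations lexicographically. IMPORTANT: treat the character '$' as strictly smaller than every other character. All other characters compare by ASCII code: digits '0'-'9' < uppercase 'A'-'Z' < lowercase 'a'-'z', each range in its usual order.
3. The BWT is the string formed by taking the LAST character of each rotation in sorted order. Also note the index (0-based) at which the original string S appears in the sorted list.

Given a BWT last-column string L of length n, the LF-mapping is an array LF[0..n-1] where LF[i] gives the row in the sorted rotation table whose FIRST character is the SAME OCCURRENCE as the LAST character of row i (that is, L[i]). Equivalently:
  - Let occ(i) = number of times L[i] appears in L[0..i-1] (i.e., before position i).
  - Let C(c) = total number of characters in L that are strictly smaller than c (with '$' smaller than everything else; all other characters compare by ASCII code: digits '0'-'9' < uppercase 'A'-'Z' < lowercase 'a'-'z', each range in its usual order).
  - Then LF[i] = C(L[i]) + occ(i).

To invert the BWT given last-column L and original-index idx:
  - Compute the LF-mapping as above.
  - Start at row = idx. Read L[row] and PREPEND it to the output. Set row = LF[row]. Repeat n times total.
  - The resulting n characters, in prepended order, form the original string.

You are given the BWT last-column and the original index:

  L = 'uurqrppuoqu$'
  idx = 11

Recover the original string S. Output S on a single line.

Answer: uurqprpquou$

Derivation:
LF mapping: 8 9 6 4 7 2 3 10 1 5 11 0
Walk LF starting at row 11, prepending L[row]:
  step 1: row=11, L[11]='$', prepend. Next row=LF[11]=0
  step 2: row=0, L[0]='u', prepend. Next row=LF[0]=8
  step 3: row=8, L[8]='o', prepend. Next row=LF[8]=1
  step 4: row=1, L[1]='u', prepend. Next row=LF[1]=9
  step 5: row=9, L[9]='q', prepend. Next row=LF[9]=5
  step 6: row=5, L[5]='p', prepend. Next row=LF[5]=2
  step 7: row=2, L[2]='r', prepend. Next row=LF[2]=6
  step 8: row=6, L[6]='p', prepend. Next row=LF[6]=3
  step 9: row=3, L[3]='q', prepend. Next row=LF[3]=4
  step 10: row=4, L[4]='r', prepend. Next row=LF[4]=7
  step 11: row=7, L[7]='u', prepend. Next row=LF[7]=10
  step 12: row=10, L[10]='u', prepend. Next row=LF[10]=11
Reversed output: uurqprpquou$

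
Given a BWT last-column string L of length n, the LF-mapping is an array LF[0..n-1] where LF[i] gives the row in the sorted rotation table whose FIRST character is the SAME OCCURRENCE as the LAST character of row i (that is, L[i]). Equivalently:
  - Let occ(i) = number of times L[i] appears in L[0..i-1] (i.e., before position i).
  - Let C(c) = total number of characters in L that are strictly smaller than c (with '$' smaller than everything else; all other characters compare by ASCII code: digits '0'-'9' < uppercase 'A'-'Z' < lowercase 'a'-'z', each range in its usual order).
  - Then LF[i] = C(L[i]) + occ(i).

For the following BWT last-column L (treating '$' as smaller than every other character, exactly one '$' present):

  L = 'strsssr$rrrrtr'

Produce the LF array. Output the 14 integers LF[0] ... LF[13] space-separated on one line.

Answer: 8 12 1 9 10 11 2 0 3 4 5 6 13 7

Derivation:
Char counts: '$':1, 'r':7, 's':4, 't':2
C (first-col start): C('$')=0, C('r')=1, C('s')=8, C('t')=12
L[0]='s': occ=0, LF[0]=C('s')+0=8+0=8
L[1]='t': occ=0, LF[1]=C('t')+0=12+0=12
L[2]='r': occ=0, LF[2]=C('r')+0=1+0=1
L[3]='s': occ=1, LF[3]=C('s')+1=8+1=9
L[4]='s': occ=2, LF[4]=C('s')+2=8+2=10
L[5]='s': occ=3, LF[5]=C('s')+3=8+3=11
L[6]='r': occ=1, LF[6]=C('r')+1=1+1=2
L[7]='$': occ=0, LF[7]=C('$')+0=0+0=0
L[8]='r': occ=2, LF[8]=C('r')+2=1+2=3
L[9]='r': occ=3, LF[9]=C('r')+3=1+3=4
L[10]='r': occ=4, LF[10]=C('r')+4=1+4=5
L[11]='r': occ=5, LF[11]=C('r')+5=1+5=6
L[12]='t': occ=1, LF[12]=C('t')+1=12+1=13
L[13]='r': occ=6, LF[13]=C('r')+6=1+6=7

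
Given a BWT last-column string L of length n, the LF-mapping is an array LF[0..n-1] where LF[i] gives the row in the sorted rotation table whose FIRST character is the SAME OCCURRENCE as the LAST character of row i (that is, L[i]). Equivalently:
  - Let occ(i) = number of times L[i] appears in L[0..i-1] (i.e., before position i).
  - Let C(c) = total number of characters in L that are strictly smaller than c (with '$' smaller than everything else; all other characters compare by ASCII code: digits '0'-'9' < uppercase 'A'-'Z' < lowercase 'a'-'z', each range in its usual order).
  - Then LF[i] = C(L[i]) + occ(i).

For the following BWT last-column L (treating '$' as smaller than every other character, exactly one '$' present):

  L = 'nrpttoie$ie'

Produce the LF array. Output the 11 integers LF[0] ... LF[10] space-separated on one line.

Char counts: '$':1, 'e':2, 'i':2, 'n':1, 'o':1, 'p':1, 'r':1, 't':2
C (first-col start): C('$')=0, C('e')=1, C('i')=3, C('n')=5, C('o')=6, C('p')=7, C('r')=8, C('t')=9
L[0]='n': occ=0, LF[0]=C('n')+0=5+0=5
L[1]='r': occ=0, LF[1]=C('r')+0=8+0=8
L[2]='p': occ=0, LF[2]=C('p')+0=7+0=7
L[3]='t': occ=0, LF[3]=C('t')+0=9+0=9
L[4]='t': occ=1, LF[4]=C('t')+1=9+1=10
L[5]='o': occ=0, LF[5]=C('o')+0=6+0=6
L[6]='i': occ=0, LF[6]=C('i')+0=3+0=3
L[7]='e': occ=0, LF[7]=C('e')+0=1+0=1
L[8]='$': occ=0, LF[8]=C('$')+0=0+0=0
L[9]='i': occ=1, LF[9]=C('i')+1=3+1=4
L[10]='e': occ=1, LF[10]=C('e')+1=1+1=2

Answer: 5 8 7 9 10 6 3 1 0 4 2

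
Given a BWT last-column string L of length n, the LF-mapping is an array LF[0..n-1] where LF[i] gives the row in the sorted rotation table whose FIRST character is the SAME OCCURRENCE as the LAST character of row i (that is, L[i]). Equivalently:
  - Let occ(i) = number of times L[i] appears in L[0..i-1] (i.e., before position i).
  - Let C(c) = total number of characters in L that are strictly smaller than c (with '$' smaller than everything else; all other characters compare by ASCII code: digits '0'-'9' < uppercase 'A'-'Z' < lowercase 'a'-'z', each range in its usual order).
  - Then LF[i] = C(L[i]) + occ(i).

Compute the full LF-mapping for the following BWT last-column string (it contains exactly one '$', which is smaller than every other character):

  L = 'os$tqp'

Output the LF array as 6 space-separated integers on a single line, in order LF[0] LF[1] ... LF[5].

Char counts: '$':1, 'o':1, 'p':1, 'q':1, 's':1, 't':1
C (first-col start): C('$')=0, C('o')=1, C('p')=2, C('q')=3, C('s')=4, C('t')=5
L[0]='o': occ=0, LF[0]=C('o')+0=1+0=1
L[1]='s': occ=0, LF[1]=C('s')+0=4+0=4
L[2]='$': occ=0, LF[2]=C('$')+0=0+0=0
L[3]='t': occ=0, LF[3]=C('t')+0=5+0=5
L[4]='q': occ=0, LF[4]=C('q')+0=3+0=3
L[5]='p': occ=0, LF[5]=C('p')+0=2+0=2

Answer: 1 4 0 5 3 2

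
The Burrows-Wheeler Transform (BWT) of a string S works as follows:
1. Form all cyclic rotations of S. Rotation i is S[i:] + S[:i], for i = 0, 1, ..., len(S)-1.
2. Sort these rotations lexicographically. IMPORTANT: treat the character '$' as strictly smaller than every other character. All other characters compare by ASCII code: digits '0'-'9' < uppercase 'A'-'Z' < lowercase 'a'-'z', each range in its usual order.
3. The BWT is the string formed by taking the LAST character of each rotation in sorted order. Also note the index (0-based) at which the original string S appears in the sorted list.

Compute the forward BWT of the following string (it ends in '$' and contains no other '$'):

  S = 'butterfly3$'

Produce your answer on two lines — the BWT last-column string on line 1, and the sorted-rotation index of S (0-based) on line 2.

All 11 rotations (rotation i = S[i:]+S[:i]):
  rot[0] = butterfly3$
  rot[1] = utterfly3$b
  rot[2] = tterfly3$bu
  rot[3] = terfly3$but
  rot[4] = erfly3$butt
  rot[5] = rfly3$butte
  rot[6] = fly3$butter
  rot[7] = ly3$butterf
  rot[8] = y3$butterfl
  rot[9] = 3$butterfly
  rot[10] = $butterfly3
Sorted (with $ < everything):
  sorted[0] = $butterfly3  (last char: '3')
  sorted[1] = 3$butterfly  (last char: 'y')
  sorted[2] = butterfly3$  (last char: '$')
  sorted[3] = erfly3$butt  (last char: 't')
  sorted[4] = fly3$butter  (last char: 'r')
  sorted[5] = ly3$butterf  (last char: 'f')
  sorted[6] = rfly3$butte  (last char: 'e')
  sorted[7] = terfly3$but  (last char: 't')
  sorted[8] = tterfly3$bu  (last char: 'u')
  sorted[9] = utterfly3$b  (last char: 'b')
  sorted[10] = y3$butterfl  (last char: 'l')
Last column: 3y$trfetubl
Original string S is at sorted index 2

Answer: 3y$trfetubl
2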